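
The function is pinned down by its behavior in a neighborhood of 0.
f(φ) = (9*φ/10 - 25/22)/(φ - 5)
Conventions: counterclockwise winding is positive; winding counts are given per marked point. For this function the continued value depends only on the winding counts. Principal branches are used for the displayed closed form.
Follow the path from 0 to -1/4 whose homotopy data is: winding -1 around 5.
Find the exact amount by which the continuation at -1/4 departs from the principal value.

The function is rational, hence single-valued: continuing it around any pole returns the same value, so the difference is 0.

Continued minus principal equals 0.


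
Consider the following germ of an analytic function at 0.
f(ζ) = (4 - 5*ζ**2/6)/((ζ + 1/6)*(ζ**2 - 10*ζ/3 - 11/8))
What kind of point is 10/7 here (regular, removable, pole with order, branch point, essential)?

The point is a regular point.

Denominator factors: ζ**2 - 10*ζ/3 - 11/8 = -4817/1176 at ζ = 10/7; ζ + 1/6 = 67/42 at ζ = 10/7 — none vanishes.
So the germ continues analytically to 10/7.


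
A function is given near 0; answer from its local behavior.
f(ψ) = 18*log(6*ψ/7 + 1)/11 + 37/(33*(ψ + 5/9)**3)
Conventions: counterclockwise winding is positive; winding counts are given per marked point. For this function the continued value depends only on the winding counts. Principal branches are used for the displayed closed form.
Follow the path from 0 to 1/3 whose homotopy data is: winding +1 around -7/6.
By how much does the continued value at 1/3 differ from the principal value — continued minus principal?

Continued minus principal equals (36/11)*pi*i.

The rational part is single-valued and drops out of the difference; each branch term changes only by its own monodromy.
(18/11)*log(1 - ψ/(-7/6)): each positive loop around -7/6 adds 2*pi*i to the log, so winding +1 contributes (18/11)*(1)*2*pi*i = (36/11)*pi*i.
Summing the contributions at ψ = 1/3 gives (36/11)*pi*i.


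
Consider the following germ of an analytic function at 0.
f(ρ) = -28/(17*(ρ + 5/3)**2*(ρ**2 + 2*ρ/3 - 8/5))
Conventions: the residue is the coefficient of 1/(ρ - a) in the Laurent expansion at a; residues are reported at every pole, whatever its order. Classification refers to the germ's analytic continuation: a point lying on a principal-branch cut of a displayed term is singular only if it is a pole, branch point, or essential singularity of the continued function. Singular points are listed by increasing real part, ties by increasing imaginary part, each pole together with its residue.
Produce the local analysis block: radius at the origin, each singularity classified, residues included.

Radius of convergence at 0: -1/3 + (1/15)*sqrt(385).
At -5/3: a pole of order 2; residue -16800/17.
At -1/3 - (1/15)*sqrt(385): a pole of order 1; residue 8400/17 + (4710/187)*sqrt(385).
At -1/3 + (1/15)*sqrt(385): a pole of order 1; residue 8400/17 - (4710/187)*sqrt(385).

Denominator factor (ρ**2 + 2*ρ/3 - 8/5): discriminant 308/45, real irrational roots -1/3 + (1/15)*sqrt(385) and -1/3 - (1/15)*sqrt(385); poles of order 1, moduli -1/3 + (1/15)*sqrt(385) and 1/3 + (1/15)*sqrt(385).
Denominator factor (ρ + 5/3)^2: pole of order 2 at -5/3, modulus 5/3.
The radius of convergence is the smallest modulus among the singular points: -1/3 + (1/15)*sqrt(385).
At the order-2 pole -5/3 set g(ρ) = (ρ - (-5/3))^2*f(ρ) = -28/(17*(ρ**2 + 2*ρ/3 - 8/5)).
Order-2 pole: residue = g'(a); g'(-5/3) = -16800/17, so the residue is -16800/17.
The factor ρ**2 + 2*ρ/3 - 8/5 splits as (ρ - a)(ρ - a') with a = -1/3 - (1/15)*sqrt(385), a' = -1/3 + (1/15)*sqrt(385). At the order-1 pole a set g(ρ) = (ρ - a)*f(ρ) = [-28/(17*(ρ + 5/3)**2)] / (ρ - a').
Simple pole: residue = g(a) at a = -1/3 - (1/15)*sqrt(385), which is 8400/17 + (4710/187)*sqrt(385).
The factor ρ**2 + 2*ρ/3 - 8/5 splits as (ρ - a)(ρ - a') with a = -1/3 + (1/15)*sqrt(385), a' = -1/3 - (1/15)*sqrt(385). At the order-1 pole a set g(ρ) = (ρ - a)*f(ρ) = [-28/(17*(ρ + 5/3)**2)] / (ρ - a').
Simple pole: residue = g(a) at a = -1/3 + (1/15)*sqrt(385), which is 8400/17 - (4710/187)*sqrt(385).
List the singular points by increasing real part (a conjugate pair: the negative imaginary part first).


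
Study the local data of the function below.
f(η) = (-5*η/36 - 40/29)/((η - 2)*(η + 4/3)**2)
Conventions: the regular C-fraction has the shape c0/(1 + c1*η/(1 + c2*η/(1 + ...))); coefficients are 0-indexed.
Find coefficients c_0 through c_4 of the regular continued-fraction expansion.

The regular C-fraction coefficients are [45/116, 259/288, 23063/74592, -7287354/5973317, 4700567949/6224749826].

Taylor coefficients (expand at 0): a_0 = 45/116, a_1 = -1295/3712, a_2 = 1565/3712, a_3 = -22445/59392, a_4 = 42625/118784.
c0 = a_0 = 45/116. Peel one level at a time: if S = 1 + c*η/S' with S'(0) = 1, then c is the η-coefficient of S and S' = c*η/(S - 1).
S_1 = c0/f = 1 + (259/288)*η + (-23063/82944)*η^2 + ...; c1 = 259/288.
S_2 = c1*η/(S_1 - 1) = 1 + (23063/74592)*η + (404853/1073296)*η^2 + ...; c2 = 23063/74592.
S_3 = c2*η/(S_2 - 1) = 1 + (-7287354/5973317)*η + (490020597/531901969)*η^2 + ...; c3 = -7287354/5973317.
S_4 = c3*η/(S_3 - 1) = 1 + (4700567949/6224749826)*η + ...; c4 = 4700567949/6224749826.


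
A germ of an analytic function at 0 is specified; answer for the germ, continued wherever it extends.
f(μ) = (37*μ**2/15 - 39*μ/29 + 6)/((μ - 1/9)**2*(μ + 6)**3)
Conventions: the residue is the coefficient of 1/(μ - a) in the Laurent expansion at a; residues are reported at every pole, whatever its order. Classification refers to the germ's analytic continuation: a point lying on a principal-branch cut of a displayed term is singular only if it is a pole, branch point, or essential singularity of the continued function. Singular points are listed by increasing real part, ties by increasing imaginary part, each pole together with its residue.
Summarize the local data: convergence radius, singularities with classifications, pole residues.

Radius of convergence at 0: 1/9.
At -6: a pole of order 3; residue 1946943/120621875.
At 1/9: a pole of order 2; residue -1946943/120621875.

Denominator factor (μ - 1/9)^2: pole of order 2 at 1/9, modulus 1/9.
Denominator factor (μ + 6)^3: pole of order 3 at -6, modulus 6.
The radius of convergence is the smallest modulus among the singular points: 1/9.
At the order-3 pole -6 set g(μ) = (μ - (-6))^3*f(μ) = (37*μ**2/15 - 39*μ/29 + 6)/(μ - 1/9)**2.
Order-3 pole: residue = g''(a)/2; g''(-6) = 3893886/120621875, so the residue is 1946943/120621875.
At the order-2 pole 1/9 set g(μ) = (μ - (1/9))^2*f(μ) = (37*μ**2/15 - 39*μ/29 + 6)/(μ + 6)**3.
Order-2 pole: residue = g'(a); g'(1/9) = -1946943/120621875, so the residue is -1946943/120621875.
List the singular points by increasing real part (a conjugate pair: the negative imaginary part first).


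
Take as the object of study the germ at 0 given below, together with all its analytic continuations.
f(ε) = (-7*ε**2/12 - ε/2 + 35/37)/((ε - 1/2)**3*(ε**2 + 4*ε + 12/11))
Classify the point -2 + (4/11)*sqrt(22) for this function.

The denominator factor ε**2 + 4*ε + 12/11 vanishes at -2 + (4/11)*sqrt(22) and appears to the power 1; the numerator there equals -2545/1221 + (2/3)*sqrt(22), nonzero, and no other factor vanishes.
Hence a pole whose order is the multiplicity, 1.

The point is a pole of order 1.


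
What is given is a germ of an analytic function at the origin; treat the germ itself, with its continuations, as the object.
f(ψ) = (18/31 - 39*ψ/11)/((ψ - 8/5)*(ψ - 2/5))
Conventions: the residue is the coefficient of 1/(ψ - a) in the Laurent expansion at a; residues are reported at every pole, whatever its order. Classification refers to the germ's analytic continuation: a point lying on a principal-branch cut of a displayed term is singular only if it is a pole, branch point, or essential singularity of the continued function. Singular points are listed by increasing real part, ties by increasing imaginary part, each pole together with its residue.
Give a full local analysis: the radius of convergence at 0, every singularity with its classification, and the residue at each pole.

Denominator factor (ψ - 2/5): pole of order 1 at 2/5, modulus 2/5.
Denominator factor (ψ - 8/5): pole of order 1 at 8/5, modulus 8/5.
The radius of convergence is the smallest modulus among the singular points: 2/5.
At the order-1 pole 2/5 set g(ψ) = (ψ - (2/5))*f(ψ) = (18/31 - 39*ψ/11)/(ψ - 8/5).
Simple pole: residue = g(a) at a = 2/5, which is 238/341.
At the order-1 pole 8/5 set g(ψ) = (ψ - (8/5))*f(ψ) = (18/31 - 39*ψ/11)/(ψ - 2/5).
Simple pole: residue = g(a) at a = 8/5, which is -1447/341.
List the singular points by increasing real part (a conjugate pair: the negative imaginary part first).

Radius of convergence at 0: 2/5.
At 2/5: a pole of order 1; residue 238/341.
At 8/5: a pole of order 1; residue -1447/341.


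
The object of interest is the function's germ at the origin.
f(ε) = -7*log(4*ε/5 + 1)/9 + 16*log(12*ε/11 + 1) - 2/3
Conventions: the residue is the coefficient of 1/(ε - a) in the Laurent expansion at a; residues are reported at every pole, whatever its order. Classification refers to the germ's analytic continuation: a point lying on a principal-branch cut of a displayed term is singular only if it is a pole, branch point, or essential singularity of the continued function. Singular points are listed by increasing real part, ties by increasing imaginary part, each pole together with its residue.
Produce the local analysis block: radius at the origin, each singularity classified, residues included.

Radius of convergence at 0: 11/12.
At -5/4: a logarithmic branch point.
At -11/12: a logarithmic branch point.

Branch term (16)*log(1 - ε/(-11/12)): its argument vanishes at ε = -11/12, a logarithmic branch point, modulus 11/12.
Branch term (-7/9)*log(1 - ε/(-5/4)): its argument vanishes at ε = -5/4, a logarithmic branch point, modulus 5/4.
The radius of convergence is the smallest modulus among the singular points: 11/12.
List the singular points by increasing real part (a conjugate pair: the negative imaginary part first).


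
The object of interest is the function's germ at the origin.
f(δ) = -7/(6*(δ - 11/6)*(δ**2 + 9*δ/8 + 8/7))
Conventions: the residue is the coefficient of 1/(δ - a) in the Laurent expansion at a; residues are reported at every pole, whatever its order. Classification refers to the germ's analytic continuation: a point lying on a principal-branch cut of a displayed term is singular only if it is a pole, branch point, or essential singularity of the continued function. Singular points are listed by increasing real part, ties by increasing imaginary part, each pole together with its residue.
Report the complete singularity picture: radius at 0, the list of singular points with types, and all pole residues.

Radius of convergence at 0: (2/7)*sqrt(14).
At (-9/16) - ((1/112)*sqrt(10367))*i: a pole of order 1; residue (588/6619) + ((22540/9802739)*sqrt(10367))*i.
At (-9/16) + ((1/112)*sqrt(10367))*i: a pole of order 1; residue (588/6619) - ((22540/9802739)*sqrt(10367))*i.
At 11/6: a pole of order 1; residue -1176/6619.

Denominator factor (δ - 11/6): pole of order 1 at 11/6, modulus 11/6.
Denominator factor (δ**2 + 9*δ/8 + 8/7): discriminant -1481/448, complex-conjugate roots (-9/16) + ((1/112)*sqrt(10367))*i and (-9/16) - ((1/112)*sqrt(10367))*i; poles of order 1, moduli (2/7)*sqrt(14) and (2/7)*sqrt(14).
The radius of convergence is the smallest modulus among the singular points: (2/7)*sqrt(14).
The factor δ**2 + 9*δ/8 + 8/7 splits as (δ - a)(δ - a') with a = (-9/16) - ((1/112)*sqrt(10367))*i, a' = (-9/16) + ((1/112)*sqrt(10367))*i. At the order-1 pole a set g(δ) = (δ - a)*f(δ) = [-7/(6*(δ - 11/6))] / (δ - a').
Simple pole: residue = g(a) at a = (-9/16) - ((1/112)*sqrt(10367))*i, which is (588/6619) + ((22540/9802739)*sqrt(10367))*i.
The factor δ**2 + 9*δ/8 + 8/7 splits as (δ - a)(δ - a') with a = (-9/16) + ((1/112)*sqrt(10367))*i, a' = (-9/16) - ((1/112)*sqrt(10367))*i. At the order-1 pole a set g(δ) = (δ - a)*f(δ) = [-7/(6*(δ - 11/6))] / (δ - a').
Simple pole: residue = g(a) at a = (-9/16) + ((1/112)*sqrt(10367))*i, which is (588/6619) - ((22540/9802739)*sqrt(10367))*i.
At the order-1 pole 11/6 set g(δ) = (δ - (11/6))*f(δ) = -7/(6*(δ**2 + 9*δ/8 + 8/7)).
Simple pole: residue = g(a) at a = 11/6, which is -1176/6619.
List the singular points by increasing real part (a conjugate pair: the negative imaginary part first).


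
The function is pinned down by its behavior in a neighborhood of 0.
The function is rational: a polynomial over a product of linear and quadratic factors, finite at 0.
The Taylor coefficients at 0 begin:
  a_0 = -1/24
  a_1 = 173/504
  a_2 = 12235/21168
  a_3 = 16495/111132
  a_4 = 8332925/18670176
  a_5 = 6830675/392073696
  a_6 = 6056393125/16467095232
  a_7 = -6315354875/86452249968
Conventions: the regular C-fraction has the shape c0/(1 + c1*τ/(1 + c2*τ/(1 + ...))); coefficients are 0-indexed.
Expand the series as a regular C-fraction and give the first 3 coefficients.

The regular C-fraction coefficients are [-1/24, 173/21, -3433/346].

Taylor coefficients (read off): a_0 = -1/24, a_1 = 173/504, a_2 = 12235/21168.
c0 = a_0 = -1/24. Peel one level at a time: if S = 1 + c*τ/S' with S'(0) = 1, then c is the τ-coefficient of S and S' = c*τ/(S - 1).
S_1 = c0/f = 1 + (173/21)*τ + (3433/42)*τ^2 + ...; c1 = 173/21.
S_2 = c1*τ/(S_1 - 1) = 1 + (-3433/346)*τ + ...; c2 = -3433/346.


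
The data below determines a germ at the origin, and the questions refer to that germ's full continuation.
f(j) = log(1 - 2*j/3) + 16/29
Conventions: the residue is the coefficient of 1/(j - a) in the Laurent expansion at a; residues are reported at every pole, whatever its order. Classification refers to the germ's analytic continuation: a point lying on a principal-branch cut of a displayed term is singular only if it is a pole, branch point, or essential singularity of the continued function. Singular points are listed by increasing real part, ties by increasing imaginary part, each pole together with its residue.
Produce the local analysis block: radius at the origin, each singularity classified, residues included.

Radius of convergence at 0: 3/2.
At 3/2: a logarithmic branch point.

Branch term (1)*log(1 - j/(3/2)): its argument vanishes at j = 3/2, a logarithmic branch point, modulus 3/2.
The radius of convergence is the smallest modulus among the singular points: 3/2.


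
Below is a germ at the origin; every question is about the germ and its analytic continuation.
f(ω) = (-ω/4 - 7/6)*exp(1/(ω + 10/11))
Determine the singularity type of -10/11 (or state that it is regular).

The exponent 1/(ω - (-10/11)) has a pole at -10/11, so exp(1/(ω - (-10/11))) takes every nonzero value near it: an essential singularity (not a pole of any order).

The point is an essential singularity.


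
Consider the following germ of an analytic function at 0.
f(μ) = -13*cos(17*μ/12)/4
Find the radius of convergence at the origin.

The radius of convergence is infinite.

The factor cos(17*μ/12) is entire and contributes no finite singular point.
The polynomial part has no poles.
No finite singular points: the Taylor series at 0 converges everywhere.


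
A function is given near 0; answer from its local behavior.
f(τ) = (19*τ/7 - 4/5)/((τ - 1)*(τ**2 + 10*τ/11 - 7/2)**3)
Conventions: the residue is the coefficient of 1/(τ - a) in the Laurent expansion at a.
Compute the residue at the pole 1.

The residue is -713416/1500625.

At the order-1 pole 1 set g(τ) = (τ - (1))*f(τ) = (19*τ/7 - 4/5)/(τ**2 + 10*τ/11 - 7/2)**3.
Simple pole: residue = g(a) at a = 1, which is -713416/1500625.


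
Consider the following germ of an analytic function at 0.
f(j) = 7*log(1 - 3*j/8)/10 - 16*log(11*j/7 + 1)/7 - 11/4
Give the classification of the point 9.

The point is a regular point.

There is no denominator, hence no pole anywhere.
Branch term log(1 - j/(8/3)): argument at 9 is -19/8, nonzero, so 9 is not its branch point (a point on a principal cut is still regular for the continued germ).
Branch term log(1 - j/(-7/11)): argument at 9 is 106/7, nonzero, so 9 is not its branch point (a point on a principal cut is still regular for the continued germ).
So the germ continues analytically to 9.


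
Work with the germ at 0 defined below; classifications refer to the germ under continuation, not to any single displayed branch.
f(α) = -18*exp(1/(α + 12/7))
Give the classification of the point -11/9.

The point is a regular point.

There is no denominator, hence no pole anywhere.
The essential point of exp(1/(α - (-12/7))) is -12/7, not -11/9.
So the germ continues analytically to -11/9.


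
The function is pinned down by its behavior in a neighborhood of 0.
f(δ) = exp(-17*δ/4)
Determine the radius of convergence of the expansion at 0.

The factor exp(-17*δ/4) is entire and contributes no finite singular point.
The polynomial part has no poles.
No finite singular points: the Taylor series at 0 converges everywhere.

The radius of convergence is infinite.


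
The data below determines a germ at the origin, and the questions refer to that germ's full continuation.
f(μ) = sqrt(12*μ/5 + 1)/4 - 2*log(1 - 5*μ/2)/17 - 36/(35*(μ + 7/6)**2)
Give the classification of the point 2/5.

The term (-2/17)*log(1 - μ/(2/5)) has argument 1 - 2/5/(2/5) = 0 at 2/5: a logarithmic (infinitely-sheeted) branch point; the remaining terms are analytic or single-valued there.

The point is a logarithmic branch point.


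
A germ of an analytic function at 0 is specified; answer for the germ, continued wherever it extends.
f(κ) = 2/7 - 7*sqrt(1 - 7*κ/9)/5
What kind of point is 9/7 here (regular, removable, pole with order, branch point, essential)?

The point is an algebraic (square-root) branch point.

The term (-7/5)*sqrt(1 - κ/(9/7)) has argument 1 - 9/7/(9/7) = 0 at 9/7: a square-root (algebraic, two-sheeted) branch point; the remaining terms are analytic or single-valued there.


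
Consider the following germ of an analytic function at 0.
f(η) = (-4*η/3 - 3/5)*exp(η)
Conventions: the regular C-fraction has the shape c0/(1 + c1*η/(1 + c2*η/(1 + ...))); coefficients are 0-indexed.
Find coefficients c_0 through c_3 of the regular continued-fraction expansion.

Taylor coefficients (expand at 0): a_0 = -3/5, a_1 = -29/15, a_2 = -49/30, a_3 = -23/30.
c0 = a_0 = -3/5. Peel one level at a time: if S = 1 + c*η/S' with S'(0) = 1, then c is the η-coefficient of S and S' = c*η/(S - 1).
S_1 = c0/f = 1 + (-29/9)*η + (1241/162)*η^2 + ...; c1 = -29/9.
S_2 = c1*η/(S_1 - 1) = 1 + (1241/522)*η + (1067/3364)*η^2 + ...; c2 = 1241/522.
S_3 = c2*η/(S_2 - 1) = 1 + (-9603/71978)*η + ...; c3 = -9603/71978.

The regular C-fraction coefficients are [-3/5, -29/9, 1241/522, -9603/71978].


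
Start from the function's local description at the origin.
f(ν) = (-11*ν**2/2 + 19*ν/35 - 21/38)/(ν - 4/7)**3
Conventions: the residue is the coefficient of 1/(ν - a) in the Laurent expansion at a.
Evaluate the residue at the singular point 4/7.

At the order-3 pole 4/7 set g(ν) = (ν - (4/7))^3*f(ν) = -11*ν**2/2 + 19*ν/35 - 21/38.
Order-3 pole: residue = g''(a)/2; g''(4/7) = -11, so the residue is -11/2.

The residue is -11/2.


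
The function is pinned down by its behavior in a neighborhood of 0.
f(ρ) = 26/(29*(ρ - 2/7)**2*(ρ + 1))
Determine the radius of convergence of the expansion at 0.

Denominator factor (ρ - 2/7)^2: pole of order 2 at 2/7, modulus 2/7.
Denominator factor (ρ + 1): pole of order 1 at -1, modulus 1.
The radius of convergence is the smallest modulus among the singular points: 2/7.

The radius of convergence is 2/7.


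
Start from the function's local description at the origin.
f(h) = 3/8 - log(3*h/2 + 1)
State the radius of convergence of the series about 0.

Branch term (-1)*log(1 - h/(-2/3)): its argument vanishes at h = -2/3, a logarithmic branch point, modulus 2/3.
The radius of convergence is the smallest modulus among the singular points: 2/3.

The radius of convergence is 2/3.


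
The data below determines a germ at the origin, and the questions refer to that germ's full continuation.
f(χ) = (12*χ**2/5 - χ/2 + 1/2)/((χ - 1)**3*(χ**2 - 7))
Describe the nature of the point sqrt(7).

The denominator factor χ**2 - 7 vanishes at sqrt(7) and appears to the power 1; the numerator there equals 173/10 - (1/2)*sqrt(7), nonzero, and no other factor vanishes.
Hence a pole whose order is the multiplicity, 1.

The point is a pole of order 1.


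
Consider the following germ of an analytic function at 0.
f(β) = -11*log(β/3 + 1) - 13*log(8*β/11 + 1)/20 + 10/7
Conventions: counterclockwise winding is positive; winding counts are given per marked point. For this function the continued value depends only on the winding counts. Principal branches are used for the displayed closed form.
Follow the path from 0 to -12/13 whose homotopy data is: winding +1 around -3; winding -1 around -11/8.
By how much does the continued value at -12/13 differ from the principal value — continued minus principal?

Continued minus principal equals -(207/10)*pi*i.

The rational part is single-valued and drops out of the difference; each branch term changes only by its own monodromy.
(-13/20)*log(1 - β/(-11/8)): each positive loop around -11/8 adds 2*pi*i to the log, so winding -1 contributes (-13/20)*(-1)*2*pi*i = (13/10)*pi*i.
(-11)*log(1 - β/(-3)): each positive loop around -3 adds 2*pi*i to the log, so winding +1 contributes (-11)*(1)*2*pi*i = -(22)*pi*i.
Summing the contributions at β = -12/13 gives -(207/10)*pi*i.


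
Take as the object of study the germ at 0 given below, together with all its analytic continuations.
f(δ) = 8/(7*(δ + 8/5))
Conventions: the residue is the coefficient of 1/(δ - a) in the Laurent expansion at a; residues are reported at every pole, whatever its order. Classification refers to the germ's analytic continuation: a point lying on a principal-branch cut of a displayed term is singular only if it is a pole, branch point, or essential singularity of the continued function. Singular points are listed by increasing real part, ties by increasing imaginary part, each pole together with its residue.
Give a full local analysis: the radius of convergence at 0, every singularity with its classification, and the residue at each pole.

Denominator factor (δ + 8/5): pole of order 1 at -8/5, modulus 8/5.
The radius of convergence is the smallest modulus among the singular points: 8/5.
At the order-1 pole -8/5 set g(δ) = (δ - (-8/5))*f(δ) = 8/7.
Simple pole: residue = g(a) at a = -8/5, which is 8/7.

Radius of convergence at 0: 8/5.
At -8/5: a pole of order 1; residue 8/7.


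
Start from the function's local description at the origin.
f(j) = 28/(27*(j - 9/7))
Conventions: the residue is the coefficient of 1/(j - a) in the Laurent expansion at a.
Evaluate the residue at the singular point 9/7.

At the order-1 pole 9/7 set g(j) = (j - (9/7))*f(j) = 28/27.
Simple pole: residue = g(a) at a = 9/7, which is 28/27.

The residue is 28/27.


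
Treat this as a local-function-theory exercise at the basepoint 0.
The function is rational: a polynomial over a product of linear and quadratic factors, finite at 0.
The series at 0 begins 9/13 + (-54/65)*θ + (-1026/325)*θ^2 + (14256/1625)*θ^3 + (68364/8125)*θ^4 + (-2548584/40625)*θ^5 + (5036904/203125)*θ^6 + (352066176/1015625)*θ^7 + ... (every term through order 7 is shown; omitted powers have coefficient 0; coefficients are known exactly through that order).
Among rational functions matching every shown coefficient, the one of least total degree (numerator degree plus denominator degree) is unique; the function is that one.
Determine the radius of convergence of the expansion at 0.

The radius of convergence is (1/6)*sqrt(6).

No rational of total degree below 2 reproduces all 8 coefficients; solving the [0/2] Pade equations on them gives f(θ) = 3/(26*(θ**2 + θ/5 + 1/6)), whose expansion matches every shown term.
Denominator factor (θ**2 + θ/5 + 1/6): discriminant -47/75, complex-conjugate roots (-1/10) + ((1/30)*sqrt(141))*i and (-1/10) - ((1/30)*sqrt(141))*i; poles of order 1, moduli (1/6)*sqrt(6) and (1/6)*sqrt(6).
The radius of convergence is the smallest modulus among the singular points: (1/6)*sqrt(6).


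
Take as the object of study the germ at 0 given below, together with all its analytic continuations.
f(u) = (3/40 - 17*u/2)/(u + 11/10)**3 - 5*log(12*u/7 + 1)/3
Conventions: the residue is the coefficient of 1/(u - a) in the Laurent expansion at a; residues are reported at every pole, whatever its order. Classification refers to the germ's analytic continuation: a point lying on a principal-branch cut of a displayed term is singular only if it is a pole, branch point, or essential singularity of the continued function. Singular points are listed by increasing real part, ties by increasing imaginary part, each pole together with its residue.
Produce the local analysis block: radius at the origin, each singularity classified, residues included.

Denominator factor (u + 11/10)^3: pole of order 3 at -11/10, modulus 11/10.
Branch term (-5/3)*log(1 - u/(-7/12)): its argument vanishes at u = -7/12, a logarithmic branch point, modulus 7/12.
The radius of convergence is the smallest modulus among the singular points: 7/12.
The branch term is analytic at -11/10 and contributes nothing to the residue; only the rational part matters.
At the order-3 pole -11/10 set g(u) = (u - (-11/10))^3*(rational part) = 3/40 - 17*u/2.
Order-3 pole: residue = g''(a)/2; g''(-11/10) = 0, so the residue is 0.
List the singular points by increasing real part (a conjugate pair: the negative imaginary part first).

Radius of convergence at 0: 7/12.
At -11/10: a pole of order 3; residue 0.
At -7/12: a logarithmic branch point.


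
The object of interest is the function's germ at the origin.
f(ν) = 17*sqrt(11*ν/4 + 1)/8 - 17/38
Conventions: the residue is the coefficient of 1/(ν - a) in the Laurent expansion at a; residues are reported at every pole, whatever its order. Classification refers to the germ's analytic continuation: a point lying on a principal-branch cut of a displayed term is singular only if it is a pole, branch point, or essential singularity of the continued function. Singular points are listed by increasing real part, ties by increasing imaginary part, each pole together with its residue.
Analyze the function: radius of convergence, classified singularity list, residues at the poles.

Radius of convergence at 0: 4/11.
At -4/11: an algebraic (square-root) branch point.

Branch term (17/8)*sqrt(1 - ν/(-4/11)): its argument vanishes at ν = -4/11, a square-root branch point, modulus 4/11.
The radius of convergence is the smallest modulus among the singular points: 4/11.


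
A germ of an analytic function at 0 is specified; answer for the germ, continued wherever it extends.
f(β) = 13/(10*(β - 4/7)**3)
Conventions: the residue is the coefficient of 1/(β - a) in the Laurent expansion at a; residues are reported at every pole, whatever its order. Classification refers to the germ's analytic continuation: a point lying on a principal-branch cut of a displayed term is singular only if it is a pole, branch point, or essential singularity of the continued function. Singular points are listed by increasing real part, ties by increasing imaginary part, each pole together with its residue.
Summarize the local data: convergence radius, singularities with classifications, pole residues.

Denominator factor (β - 4/7)^3: pole of order 3 at 4/7, modulus 4/7.
The radius of convergence is the smallest modulus among the singular points: 4/7.
At the order-3 pole 4/7 set g(β) = (β - (4/7))^3*f(β) = 13/10.
Order-3 pole: residue = g''(a)/2; g''(4/7) = 0, so the residue is 0.

Radius of convergence at 0: 4/7.
At 4/7: a pole of order 3; residue 0.


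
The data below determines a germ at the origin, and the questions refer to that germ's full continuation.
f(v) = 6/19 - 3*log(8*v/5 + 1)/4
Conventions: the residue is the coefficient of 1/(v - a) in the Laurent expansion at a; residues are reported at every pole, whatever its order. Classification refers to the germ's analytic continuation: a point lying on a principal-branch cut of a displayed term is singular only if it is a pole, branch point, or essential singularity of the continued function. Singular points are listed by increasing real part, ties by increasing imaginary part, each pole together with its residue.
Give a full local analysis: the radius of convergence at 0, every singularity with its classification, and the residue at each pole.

Branch term (-3/4)*log(1 - v/(-5/8)): its argument vanishes at v = -5/8, a logarithmic branch point, modulus 5/8.
The radius of convergence is the smallest modulus among the singular points: 5/8.

Radius of convergence at 0: 5/8.
At -5/8: a logarithmic branch point.


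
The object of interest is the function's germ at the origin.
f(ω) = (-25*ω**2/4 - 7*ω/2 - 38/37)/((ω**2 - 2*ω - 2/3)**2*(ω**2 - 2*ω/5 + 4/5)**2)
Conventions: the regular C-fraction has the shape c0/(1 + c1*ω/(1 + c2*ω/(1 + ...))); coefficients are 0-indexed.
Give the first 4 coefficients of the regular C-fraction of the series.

The regular C-fraction coefficients are [-4275/1184, 121/76, 50605/9196, -19425106/6123205].

Taylor coefficients (expand at 0): a_0 = -4275/1184, a_1 = 27225/4736, a_2 = -386325/9472, a_3 = 3580875/18944.
c0 = a_0 = -4275/1184. Peel one level at a time: if S = 1 + c*ω/S' with S'(0) = 1, then c is the ω-coefficient of S and S' = c*ω/(S - 1).
S_1 = c0/f = 1 + (121/76)*ω + (-50605/5776)*ω^2 + ...; c1 = 121/76.
S_2 = c1*ω/(S_1 - 1) = 1 + (50605/9196)*ω + (511187/29282)*ω^2 + ...; c2 = 50605/9196.
S_3 = c2*ω/(S_2 - 1) = 1 + (-19425106/6123205)*ω + ...; c3 = -19425106/6123205.


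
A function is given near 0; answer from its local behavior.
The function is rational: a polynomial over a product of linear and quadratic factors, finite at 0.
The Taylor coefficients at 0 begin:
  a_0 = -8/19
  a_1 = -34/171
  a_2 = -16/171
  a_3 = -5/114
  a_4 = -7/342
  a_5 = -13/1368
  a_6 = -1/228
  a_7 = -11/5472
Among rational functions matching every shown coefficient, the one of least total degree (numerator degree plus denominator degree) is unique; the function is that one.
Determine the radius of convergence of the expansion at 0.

No rational of total degree below 3 reproduces all 8 coefficients; solving the [1/2] Pade equations on them gives f(δ) = (8*δ/9 - 32/19)/(δ - 2)**2, whose expansion matches every shown term.
Denominator factor (δ - 2)^2: pole of order 2 at 2, modulus 2.
The radius of convergence is the smallest modulus among the singular points: 2.

The radius of convergence is 2.


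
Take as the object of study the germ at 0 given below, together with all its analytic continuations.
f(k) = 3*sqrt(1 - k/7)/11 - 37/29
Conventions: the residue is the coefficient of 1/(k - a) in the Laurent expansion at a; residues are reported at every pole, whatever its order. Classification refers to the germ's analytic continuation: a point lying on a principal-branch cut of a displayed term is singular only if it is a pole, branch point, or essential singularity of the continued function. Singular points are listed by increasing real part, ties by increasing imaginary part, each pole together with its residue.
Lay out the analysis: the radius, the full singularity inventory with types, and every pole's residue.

Branch term (3/11)*sqrt(1 - k/(7)): its argument vanishes at k = 7, a square-root branch point, modulus 7.
The radius of convergence is the smallest modulus among the singular points: 7.

Radius of convergence at 0: 7.
At 7: an algebraic (square-root) branch point.


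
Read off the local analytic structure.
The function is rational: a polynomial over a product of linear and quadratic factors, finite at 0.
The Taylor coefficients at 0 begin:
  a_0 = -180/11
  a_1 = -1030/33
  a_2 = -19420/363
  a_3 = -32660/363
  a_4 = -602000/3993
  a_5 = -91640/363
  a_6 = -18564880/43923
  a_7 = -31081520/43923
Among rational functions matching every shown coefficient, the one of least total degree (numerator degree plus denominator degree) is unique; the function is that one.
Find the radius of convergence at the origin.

The radius of convergence is 11/6 - (1/6)*sqrt(55).

No rational of total degree below 3 reproduces all 8 coefficients; solving the [1/2] Pade equations on them gives f(y) = (25*y/9 - 30)/(y**2 - 11*y/3 + 11/6), whose expansion matches every shown term.
Denominator factor (y**2 - 11*y/3 + 11/6): discriminant 55/9, real irrational roots 11/6 + (1/6)*sqrt(55) and 11/6 - (1/6)*sqrt(55); poles of order 1, moduli 11/6 + (1/6)*sqrt(55) and 11/6 - (1/6)*sqrt(55).
The radius of convergence is the smallest modulus among the singular points: 11/6 - (1/6)*sqrt(55).


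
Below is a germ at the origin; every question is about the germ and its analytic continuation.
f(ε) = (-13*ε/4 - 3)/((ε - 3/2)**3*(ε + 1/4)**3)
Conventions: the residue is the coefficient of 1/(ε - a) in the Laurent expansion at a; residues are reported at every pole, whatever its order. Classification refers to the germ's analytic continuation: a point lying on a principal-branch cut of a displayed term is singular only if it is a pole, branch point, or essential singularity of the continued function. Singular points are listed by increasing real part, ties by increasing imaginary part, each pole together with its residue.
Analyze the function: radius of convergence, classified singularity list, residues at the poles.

Denominator factor (ε + 1/4)^3: pole of order 3 at -1/4, modulus 1/4.
Denominator factor (ε - 3/2)^3: pole of order 3 at 3/2, modulus 3/2.
The radius of convergence is the smallest modulus among the singular points: 1/4.
At the order-3 pole -1/4 set g(ε) = (ε - (-1/4))^3*f(ε) = (-13*ε/4 - 3)/(ε - 3/2)**3.
Order-3 pole: residue = g''(a)/2; g''(-1/4) = 8832/2401, so the residue is 4416/2401.
At the order-3 pole 3/2 set g(ε) = (ε - (3/2))^3*f(ε) = (-13*ε/4 - 3)/(ε + 1/4)**3.
Order-3 pole: residue = g''(a)/2; g''(3/2) = -8832/2401, so the residue is -4416/2401.
List the singular points by increasing real part (a conjugate pair: the negative imaginary part first).

Radius of convergence at 0: 1/4.
At -1/4: a pole of order 3; residue 4416/2401.
At 3/2: a pole of order 3; residue -4416/2401.


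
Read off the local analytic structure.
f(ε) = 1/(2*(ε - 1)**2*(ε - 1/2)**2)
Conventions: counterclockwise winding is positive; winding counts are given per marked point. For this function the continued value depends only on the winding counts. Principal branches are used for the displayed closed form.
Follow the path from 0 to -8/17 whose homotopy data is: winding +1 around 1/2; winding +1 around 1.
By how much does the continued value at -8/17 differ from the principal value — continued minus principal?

Continued minus principal equals 0.

The function is rational, hence single-valued: continuing it around any pole returns the same value, so the difference is 0.


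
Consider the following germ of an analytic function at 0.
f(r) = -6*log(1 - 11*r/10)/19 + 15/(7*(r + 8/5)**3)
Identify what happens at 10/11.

The point is a logarithmic branch point.

The term (-6/19)*log(1 - r/(10/11)) has argument 1 - 10/11/(10/11) = 0 at 10/11: a logarithmic (infinitely-sheeted) branch point; the remaining terms are analytic or single-valued there.


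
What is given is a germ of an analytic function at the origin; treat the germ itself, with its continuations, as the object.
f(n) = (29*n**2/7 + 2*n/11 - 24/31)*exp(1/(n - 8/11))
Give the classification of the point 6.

There is no denominator, hence no pole anywhere.
The essential point of exp(1/(n - (8/11))) is 8/11, not 6.
So the germ continues analytically to 6.

The point is a regular point.


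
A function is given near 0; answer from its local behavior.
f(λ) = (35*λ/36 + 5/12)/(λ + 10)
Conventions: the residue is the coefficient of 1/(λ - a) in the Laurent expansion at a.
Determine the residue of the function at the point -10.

The residue is -335/36.

At the order-1 pole -10 set g(λ) = (λ - (-10))*f(λ) = 35*λ/36 + 5/12.
Simple pole: residue = g(a) at a = -10, which is -335/36.


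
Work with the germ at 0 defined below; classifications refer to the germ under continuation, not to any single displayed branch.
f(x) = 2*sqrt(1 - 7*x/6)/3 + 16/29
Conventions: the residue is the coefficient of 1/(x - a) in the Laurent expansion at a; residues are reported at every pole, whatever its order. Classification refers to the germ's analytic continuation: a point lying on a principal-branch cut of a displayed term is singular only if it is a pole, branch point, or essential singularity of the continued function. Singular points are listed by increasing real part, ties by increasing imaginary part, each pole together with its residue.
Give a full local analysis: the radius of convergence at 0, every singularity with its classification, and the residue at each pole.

Branch term (2/3)*sqrt(1 - x/(6/7)): its argument vanishes at x = 6/7, a square-root branch point, modulus 6/7.
The radius of convergence is the smallest modulus among the singular points: 6/7.

Radius of convergence at 0: 6/7.
At 6/7: an algebraic (square-root) branch point.


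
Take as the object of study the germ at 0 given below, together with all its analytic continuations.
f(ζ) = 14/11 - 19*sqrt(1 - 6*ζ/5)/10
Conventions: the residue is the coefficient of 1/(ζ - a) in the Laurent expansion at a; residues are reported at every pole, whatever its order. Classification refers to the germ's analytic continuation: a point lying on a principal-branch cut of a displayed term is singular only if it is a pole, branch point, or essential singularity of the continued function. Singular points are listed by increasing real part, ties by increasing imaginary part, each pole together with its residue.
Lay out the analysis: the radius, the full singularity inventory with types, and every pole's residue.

Branch term (-19/10)*sqrt(1 - ζ/(5/6)): its argument vanishes at ζ = 5/6, a square-root branch point, modulus 5/6.
The radius of convergence is the smallest modulus among the singular points: 5/6.

Radius of convergence at 0: 5/6.
At 5/6: an algebraic (square-root) branch point.


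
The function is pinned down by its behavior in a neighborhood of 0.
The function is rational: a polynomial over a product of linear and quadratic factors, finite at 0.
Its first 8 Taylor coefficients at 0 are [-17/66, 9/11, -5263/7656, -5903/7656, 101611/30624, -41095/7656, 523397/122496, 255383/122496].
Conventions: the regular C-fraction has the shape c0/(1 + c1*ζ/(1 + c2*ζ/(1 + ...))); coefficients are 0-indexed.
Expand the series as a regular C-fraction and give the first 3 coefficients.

The regular C-fraction coefficients are [-17/66, 54/17, -248785/106488].

Taylor coefficients (read off): a_0 = -17/66, a_1 = 9/11, a_2 = -5263/7656.
c0 = a_0 = -17/66. Peel one level at a time: if S = 1 + c*ζ/S' with S'(0) = 1, then c is the ζ-coefficient of S and S' = c*ζ/(S - 1).
S_1 = c0/f = 1 + (54/17)*ζ + (248785/33524)*ζ^2 + ...; c1 = 54/17.
S_2 = c1*ζ/(S_1 - 1) = 1 + (-248785/106488)*ζ + ...; c2 = -248785/106488.


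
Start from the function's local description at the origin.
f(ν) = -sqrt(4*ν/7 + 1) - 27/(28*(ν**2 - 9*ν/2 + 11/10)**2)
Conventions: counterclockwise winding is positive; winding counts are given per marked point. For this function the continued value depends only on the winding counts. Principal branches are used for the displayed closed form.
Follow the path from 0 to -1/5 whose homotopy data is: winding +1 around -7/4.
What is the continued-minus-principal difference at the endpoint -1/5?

Continued minus principal equals (2/35)*sqrt(1085).

The rational part is single-valued and drops out of the difference; each branch term changes only by its own monodromy.
(-1)*sqrt(1 - ν/(-7/4)): winding +1 is odd, the square root flips sign, contributing -2*(-1)*sqrt(1 - (-1/5)/(-7/4)) = -2*(-1)*sqrt(31/35) = (2/35)*sqrt(1085).
Summing the contributions at ν = -1/5 gives (2/35)*sqrt(1085).
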